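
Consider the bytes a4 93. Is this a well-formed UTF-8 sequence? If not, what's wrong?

Byte 0xA4 = 10100100 has the form 10xxxxxx — a continuation byte — but there is no preceding leading byte.

invalid (continuation byte with no leading byte)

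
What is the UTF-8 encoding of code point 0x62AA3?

U+62AA3 = 0x62AA3 = 404131 decimal. In range U+10000–U+10FFFF → 4-byte form: 11110xxx 10xxxxxx 10xxxxxx 10xxxxxx.
Binary (21 bits): 001100010101010100011.
Split 3+6+6+6: 001 | 100010 | 101010 | 100011.
Byte 1: 11110001 = 0xF1.
Byte 2: 10100010 = 0xA2.
Byte 3: 10101010 = 0xAA.
Byte 4: 10100011 = 0xA3.

F1 A2 AA A3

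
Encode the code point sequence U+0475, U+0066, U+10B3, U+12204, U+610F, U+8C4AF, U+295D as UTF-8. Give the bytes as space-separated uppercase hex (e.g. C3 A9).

D1 B5 66 E1 82 B3 F0 92 88 84 E6 84 8F F2 8C 92 AF E2 A5 9D

U+0475: 2-byte form → D1 B5.
U+0066: 1-byte form → 66.
U+10B3: 3-byte form → E1 82 B3.
U+12204: 4-byte form → F0 92 88 84.
U+610F: 3-byte form → E6 84 8F.
U+8C4AF: 4-byte form → F2 8C 92 AF.
U+295D: 3-byte form → E2 A5 9D.
Concatenated (20 bytes): D1 B5 66 E1 82 B3 F0 92 88 84 E6 84 8F F2 8C 92 AF E2 A5 9D.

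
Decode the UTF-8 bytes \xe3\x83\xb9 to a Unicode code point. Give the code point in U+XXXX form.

Leading byte 0xE3 = 11100011 matches 1110xxxx → 3-byte sequence.
Byte 1: 0xE3 = 11100011, payload 0011 (4 bits).
Byte 2: 0x83 = 10000011 (10xxxxxx ✓), payload 000011.
Byte 3: 0xB9 = 10111001 (10xxxxxx ✓), payload 111001.
Concatenate: 0011000011111001 = 0x30F9 (16 bits → U+30F9).

U+30F9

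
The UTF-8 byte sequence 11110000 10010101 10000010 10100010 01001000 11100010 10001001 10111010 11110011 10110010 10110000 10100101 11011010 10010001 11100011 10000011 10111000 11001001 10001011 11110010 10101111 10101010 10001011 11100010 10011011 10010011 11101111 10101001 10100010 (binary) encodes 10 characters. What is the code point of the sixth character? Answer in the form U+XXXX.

Offset 0: leading byte 0xF0 = 11110000 → 4-byte char #1 = F0 95 82 A2.
Offset 4: leading byte 0x48 = 01001000 → 1-byte char #2 = 48.
Offset 5: leading byte 0xE2 = 11100010 → 3-byte char #3 = E2 89 BA.
Offset 8: leading byte 0xF3 = 11110011 → 4-byte char #4 = F3 B2 B0 A5.
Offset 12: leading byte 0xDA = 11011010 → 2-byte char #5 = DA 91.
Offset 14: leading byte 0xE3 = 11100011 → 3-byte char #6 = E3 83 B8.
Leading byte 0xE3 = 11100011 matches 1110xxxx → 3-byte sequence.
Byte 1: 0xE3 = 11100011, payload 0011 (4 bits).
Byte 2: 0x83 = 10000011 (10xxxxxx ✓), payload 000011.
Byte 3: 0xB8 = 10111000 (10xxxxxx ✓), payload 111000.
Concatenate: 0011000011111000 = 0x30F8 (16 bits → U+30F8).

U+30F8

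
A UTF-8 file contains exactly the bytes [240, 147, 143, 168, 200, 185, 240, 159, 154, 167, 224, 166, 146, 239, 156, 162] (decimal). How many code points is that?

5

Byte at offset 0: 0xF0 = 11110000 → 4-byte char (#1). Advance 4.
Byte at offset 4: 0xC8 = 11001000 → 2-byte char (#2). Advance 2.
Byte at offset 6: 0xF0 = 11110000 → 4-byte char (#3). Advance 4.
Byte at offset 10: 0xE0 = 11100000 → 3-byte char (#4). Advance 3.
Byte at offset 13: 0xEF = 11101111 → 3-byte char (#5). Advance 3.
Reached end at offset 16 after 5 code points.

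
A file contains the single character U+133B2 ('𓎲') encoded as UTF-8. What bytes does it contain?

U+133B2 = 0x133B2 = 78770 decimal. In range U+10000–U+10FFFF → 4-byte form: 11110xxx 10xxxxxx 10xxxxxx 10xxxxxx.
Binary (21 bits): 000010011001110110010.
Split 3+6+6+6: 000 | 010011 | 001110 | 110010.
Byte 1: 11110000 = 0xF0.
Byte 2: 10010011 = 0x93.
Byte 3: 10001110 = 0x8E.
Byte 4: 10110010 = 0xB2.

F0 93 8E B2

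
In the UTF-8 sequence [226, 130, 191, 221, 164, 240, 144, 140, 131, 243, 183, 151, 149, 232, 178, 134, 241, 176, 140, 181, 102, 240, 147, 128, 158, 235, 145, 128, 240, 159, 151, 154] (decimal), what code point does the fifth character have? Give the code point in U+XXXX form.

Offset 0: leading byte 0xE2 = 11100010 → 3-byte char #1 = E2 82 BF.
Offset 3: leading byte 0xDD = 11011101 → 2-byte char #2 = DD A4.
Offset 5: leading byte 0xF0 = 11110000 → 4-byte char #3 = F0 90 8C 83.
Offset 9: leading byte 0xF3 = 11110011 → 4-byte char #4 = F3 B7 97 95.
Offset 13: leading byte 0xE8 = 11101000 → 3-byte char #5 = E8 B2 86.
Leading byte 0xE8 = 11101000 matches 1110xxxx → 3-byte sequence.
Byte 1: 0xE8 = 11101000, payload 1000 (4 bits).
Byte 2: 0xB2 = 10110010 (10xxxxxx ✓), payload 110010.
Byte 3: 0x86 = 10000110 (10xxxxxx ✓), payload 000110.
Concatenate: 1000110010000110 = 0x8C86 (16 bits → U+8C86).

U+8C86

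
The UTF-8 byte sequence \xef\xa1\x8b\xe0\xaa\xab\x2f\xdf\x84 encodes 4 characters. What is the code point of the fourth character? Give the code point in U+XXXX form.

Offset 0: leading byte 0xEF = 11101111 → 3-byte char #1 = EF A1 8B.
Offset 3: leading byte 0xE0 = 11100000 → 3-byte char #2 = E0 AA AB.
Offset 6: leading byte 0x2F = 00101111 → 1-byte char #3 = 2F.
Offset 7: leading byte 0xDF = 11011111 → 2-byte char #4 = DF 84.
Leading byte 0xDF = 11011111 matches 110xxxxx → 2-byte sequence.
Byte 1: 0xDF = 11011111, payload 11111 (5 bits).
Byte 2: 0x84 = 10000100 (10xxxxxx ✓), payload 000100.
Concatenate: 11111000100 = 0x7C4 (11 bits → U+07C4).

U+07C4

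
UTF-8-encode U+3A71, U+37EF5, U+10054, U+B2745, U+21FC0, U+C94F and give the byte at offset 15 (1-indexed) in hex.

0x85

1-indexed offset 15 is 0-indexed offset 14.
U+3A71 → 3-byte form E3 A9 B1 at offsets 0–2.
U+37EF5 → 4-byte form F0 B7 BB B5 at offsets 3–6.
U+10054 → 4-byte form F0 90 81 94 at offsets 7–10.
U+B2745 → 4-byte form F2 B2 9D 85 at offsets 11–14.
Offset 14 falls in char 4's range; it's byte 4 of F2 B2 9D 85 = 0x85.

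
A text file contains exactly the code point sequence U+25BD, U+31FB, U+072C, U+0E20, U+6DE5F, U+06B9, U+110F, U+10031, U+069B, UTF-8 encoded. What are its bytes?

E2 96 BD E3 87 BB DC AC E0 B8 A0 F1 AD B9 9F DA B9 E1 84 8F F0 90 80 B1 DA 9B

U+25BD: 3-byte form → E2 96 BD.
U+31FB: 3-byte form → E3 87 BB.
U+072C: 2-byte form → DC AC.
U+0E20: 3-byte form → E0 B8 A0.
U+6DE5F: 4-byte form → F1 AD B9 9F.
U+06B9: 2-byte form → DA B9.
U+110F: 3-byte form → E1 84 8F.
U+10031: 4-byte form → F0 90 80 B1.
U+069B: 2-byte form → DA 9B.
Concatenated (26 bytes): E2 96 BD E3 87 BB DC AC E0 B8 A0 F1 AD B9 9F DA B9 E1 84 8F F0 90 80 B1 DA 9B.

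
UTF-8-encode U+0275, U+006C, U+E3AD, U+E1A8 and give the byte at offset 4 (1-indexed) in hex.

0xEE

1-indexed offset 4 is 0-indexed offset 3.
U+0275 → 2-byte form C9 B5 at offsets 0–1.
U+006C → 1-byte form 6C at offsets 2–2.
U+E3AD → 3-byte form EE 8E AD at offsets 3–5.
Offset 3 falls in char 3's range; it's byte 1 of EE 8E AD = 0xEE.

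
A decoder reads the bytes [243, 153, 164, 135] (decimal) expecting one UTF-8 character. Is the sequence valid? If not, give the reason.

Leading byte 0xF3 = 11110011 → 4-byte form.
Continuation bytes 0x99=10011001, 0xA4=10100100, 0x87=10000111 all match 10xxxxxx.
Decoded value 0xD9907 is ≥ 0x10000 (shortest form) and not a surrogate.

valid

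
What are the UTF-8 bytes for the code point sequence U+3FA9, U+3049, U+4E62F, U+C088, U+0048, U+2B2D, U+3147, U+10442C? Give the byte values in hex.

U+3FA9: 3-byte form → E3 BE A9.
U+3049: 3-byte form → E3 81 89.
U+4E62F: 4-byte form → F1 8E 98 AF.
U+C088: 3-byte form → EC 82 88.
U+0048: 1-byte form → 48.
U+2B2D: 3-byte form → E2 AC AD.
U+3147: 3-byte form → E3 85 87.
U+10442C: 4-byte form → F4 84 90 AC.
Concatenated (24 bytes): E3 BE A9 E3 81 89 F1 8E 98 AF EC 82 88 48 E2 AC AD E3 85 87 F4 84 90 AC.

E3 BE A9 E3 81 89 F1 8E 98 AF EC 82 88 48 E2 AC AD E3 85 87 F4 84 90 AC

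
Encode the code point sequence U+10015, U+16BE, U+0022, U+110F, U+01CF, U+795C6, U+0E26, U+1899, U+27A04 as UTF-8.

U+10015: 4-byte form → F0 90 80 95.
U+16BE: 3-byte form → E1 9A BE.
U+0022: 1-byte form → 22.
U+110F: 3-byte form → E1 84 8F.
U+01CF: 2-byte form → C7 8F.
U+795C6: 4-byte form → F1 B9 97 86.
U+0E26: 3-byte form → E0 B8 A6.
U+1899: 3-byte form → E1 A2 99.
U+27A04: 4-byte form → F0 A7 A8 84.
Concatenated (27 bytes): F0 90 80 95 E1 9A BE 22 E1 84 8F C7 8F F1 B9 97 86 E0 B8 A6 E1 A2 99 F0 A7 A8 84.

F0 90 80 95 E1 9A BE 22 E1 84 8F C7 8F F1 B9 97 86 E0 B8 A6 E1 A2 99 F0 A7 A8 84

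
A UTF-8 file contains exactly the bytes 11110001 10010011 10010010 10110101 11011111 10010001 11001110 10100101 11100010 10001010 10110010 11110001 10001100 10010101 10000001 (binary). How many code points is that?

5

Byte at offset 0: 0xF1 = 11110001 → 4-byte char (#1). Advance 4.
Byte at offset 4: 0xDF = 11011111 → 2-byte char (#2). Advance 2.
Byte at offset 6: 0xCE = 11001110 → 2-byte char (#3). Advance 2.
Byte at offset 8: 0xE2 = 11100010 → 3-byte char (#4). Advance 3.
Byte at offset 11: 0xF1 = 11110001 → 4-byte char (#5). Advance 4.
Reached end at offset 15 after 5 code points.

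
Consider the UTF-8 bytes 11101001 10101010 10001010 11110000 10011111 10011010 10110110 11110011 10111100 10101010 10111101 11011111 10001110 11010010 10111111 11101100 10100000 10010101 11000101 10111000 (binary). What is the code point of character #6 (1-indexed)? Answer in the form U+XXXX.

Offset 0: leading byte 0xE9 = 11101001 → 3-byte char #1 = E9 AA 8A.
Offset 3: leading byte 0xF0 = 11110000 → 4-byte char #2 = F0 9F 9A B6.
Offset 7: leading byte 0xF3 = 11110011 → 4-byte char #3 = F3 BC AA BD.
Offset 11: leading byte 0xDF = 11011111 → 2-byte char #4 = DF 8E.
Offset 13: leading byte 0xD2 = 11010010 → 2-byte char #5 = D2 BF.
Offset 15: leading byte 0xEC = 11101100 → 3-byte char #6 = EC A0 95.
Leading byte 0xEC = 11101100 matches 1110xxxx → 3-byte sequence.
Byte 1: 0xEC = 11101100, payload 1100 (4 bits).
Byte 2: 0xA0 = 10100000 (10xxxxxx ✓), payload 100000.
Byte 3: 0x95 = 10010101 (10xxxxxx ✓), payload 010101.
Concatenate: 1100100000010101 = 0xC815 (16 bits → U+C815).

U+C815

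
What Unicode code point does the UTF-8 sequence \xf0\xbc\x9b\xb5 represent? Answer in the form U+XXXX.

Leading byte 0xF0 = 11110000 matches 11110xxx → 4-byte sequence.
Byte 1: 0xF0 = 11110000, payload 000 (3 bits).
Byte 2: 0xBC = 10111100 (10xxxxxx ✓), payload 111100.
Byte 3: 0x9B = 10011011 (10xxxxxx ✓), payload 011011.
Byte 4: 0xB5 = 10110101 (10xxxxxx ✓), payload 110101.
Concatenate: 000111100011011110101 = 0x3C6F5 (21 bits → U+3C6F5).

U+3C6F5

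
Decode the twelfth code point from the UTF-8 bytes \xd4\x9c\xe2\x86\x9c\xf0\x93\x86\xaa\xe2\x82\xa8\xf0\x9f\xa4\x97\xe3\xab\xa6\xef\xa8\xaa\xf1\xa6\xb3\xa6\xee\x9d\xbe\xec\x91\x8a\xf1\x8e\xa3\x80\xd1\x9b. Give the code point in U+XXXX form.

Offset 0: leading byte 0xD4 = 11010100 → 2-byte char #1 = D4 9C.
Offset 2: leading byte 0xE2 = 11100010 → 3-byte char #2 = E2 86 9C.
Offset 5: leading byte 0xF0 = 11110000 → 4-byte char #3 = F0 93 86 AA.
Offset 9: leading byte 0xE2 = 11100010 → 3-byte char #4 = E2 82 A8.
Offset 12: leading byte 0xF0 = 11110000 → 4-byte char #5 = F0 9F A4 97.
Offset 16: leading byte 0xE3 = 11100011 → 3-byte char #6 = E3 AB A6.
Offset 19: leading byte 0xEF = 11101111 → 3-byte char #7 = EF A8 AA.
Offset 22: leading byte 0xF1 = 11110001 → 4-byte char #8 = F1 A6 B3 A6.
Offset 26: leading byte 0xEE = 11101110 → 3-byte char #9 = EE 9D BE.
Offset 29: leading byte 0xEC = 11101100 → 3-byte char #10 = EC 91 8A.
Offset 32: leading byte 0xF1 = 11110001 → 4-byte char #11 = F1 8E A3 80.
Offset 36: leading byte 0xD1 = 11010001 → 2-byte char #12 = D1 9B.
Leading byte 0xD1 = 11010001 matches 110xxxxx → 2-byte sequence.
Byte 1: 0xD1 = 11010001, payload 10001 (5 bits).
Byte 2: 0x9B = 10011011 (10xxxxxx ✓), payload 011011.
Concatenate: 10001011011 = 0x45B (11 bits → U+045B).

U+045B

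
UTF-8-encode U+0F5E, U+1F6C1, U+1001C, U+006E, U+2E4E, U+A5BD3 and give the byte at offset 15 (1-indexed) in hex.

1-indexed offset 15 is 0-indexed offset 14.
U+0F5E → 3-byte form E0 BD 9E at offsets 0–2.
U+1F6C1 → 4-byte form F0 9F 9B 81 at offsets 3–6.
U+1001C → 4-byte form F0 90 80 9C at offsets 7–10.
U+006E → 1-byte form 6E at offsets 11–11.
U+2E4E → 3-byte form E2 B9 8E at offsets 12–14.
Offset 14 falls in char 5's range; it's byte 3 of E2 B9 8E = 0x8E.

0x8E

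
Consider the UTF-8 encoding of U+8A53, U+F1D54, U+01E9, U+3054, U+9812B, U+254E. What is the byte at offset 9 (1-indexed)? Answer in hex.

1-indexed offset 9 is 0-indexed offset 8.
U+8A53 → 3-byte form E8 A9 93 at offsets 0–2.
U+F1D54 → 4-byte form F3 B1 B5 94 at offsets 3–6.
U+01E9 → 2-byte form C7 A9 at offsets 7–8.
Offset 8 falls in char 3's range; it's byte 2 of C7 A9 = 0xA9.

0xA9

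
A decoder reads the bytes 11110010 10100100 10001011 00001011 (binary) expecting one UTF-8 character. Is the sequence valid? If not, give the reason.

Leading byte 0xF2 = 11110010 → 4-byte form.
Byte 4 is 0x0B = 00001011, which is not 10xxxxxx — expected a continuation byte.

invalid (non-continuation byte where continuation expected)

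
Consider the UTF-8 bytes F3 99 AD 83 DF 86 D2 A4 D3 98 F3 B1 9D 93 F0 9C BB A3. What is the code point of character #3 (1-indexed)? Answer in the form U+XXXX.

U+04A4

Offset 0: leading byte 0xF3 = 11110011 → 4-byte char #1 = F3 99 AD 83.
Offset 4: leading byte 0xDF = 11011111 → 2-byte char #2 = DF 86.
Offset 6: leading byte 0xD2 = 11010010 → 2-byte char #3 = D2 A4.
Leading byte 0xD2 = 11010010 matches 110xxxxx → 2-byte sequence.
Byte 1: 0xD2 = 11010010, payload 10010 (5 bits).
Byte 2: 0xA4 = 10100100 (10xxxxxx ✓), payload 100100.
Concatenate: 10010100100 = 0x4A4 (11 bits → U+04A4).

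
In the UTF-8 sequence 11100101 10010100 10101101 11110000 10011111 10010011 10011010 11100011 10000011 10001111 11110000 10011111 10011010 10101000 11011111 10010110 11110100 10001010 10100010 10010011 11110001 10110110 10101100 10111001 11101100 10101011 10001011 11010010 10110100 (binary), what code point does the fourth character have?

Offset 0: leading byte 0xE5 = 11100101 → 3-byte char #1 = E5 94 AD.
Offset 3: leading byte 0xF0 = 11110000 → 4-byte char #2 = F0 9F 93 9A.
Offset 7: leading byte 0xE3 = 11100011 → 3-byte char #3 = E3 83 8F.
Offset 10: leading byte 0xF0 = 11110000 → 4-byte char #4 = F0 9F 9A A8.
Leading byte 0xF0 = 11110000 matches 11110xxx → 4-byte sequence.
Byte 1: 0xF0 = 11110000, payload 000 (3 bits).
Byte 2: 0x9F = 10011111 (10xxxxxx ✓), payload 011111.
Byte 3: 0x9A = 10011010 (10xxxxxx ✓), payload 011010.
Byte 4: 0xA8 = 10101000 (10xxxxxx ✓), payload 101000.
Concatenate: 000011111011010101000 = 0x1F6A8 (21 bits → U+1F6A8).

U+1F6A8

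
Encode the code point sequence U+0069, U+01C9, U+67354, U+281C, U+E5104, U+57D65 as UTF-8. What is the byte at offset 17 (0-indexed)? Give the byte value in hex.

U+0069 → 1-byte form 69 at offsets 0–0.
U+01C9 → 2-byte form C7 89 at offsets 1–2.
U+67354 → 4-byte form F1 A7 8D 94 at offsets 3–6.
U+281C → 3-byte form E2 A0 9C at offsets 7–9.
U+E5104 → 4-byte form F3 A5 84 84 at offsets 10–13.
U+57D65 → 4-byte form F1 97 B5 A5 at offsets 14–17.
Offset 17 falls in char 6's range; it's byte 4 of F1 97 B5 A5 = 0xA5.

0xA5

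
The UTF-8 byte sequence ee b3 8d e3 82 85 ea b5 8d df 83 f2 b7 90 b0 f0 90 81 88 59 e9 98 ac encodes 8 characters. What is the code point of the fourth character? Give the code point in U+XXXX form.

U+07C3

Offset 0: leading byte 0xEE = 11101110 → 3-byte char #1 = EE B3 8D.
Offset 3: leading byte 0xE3 = 11100011 → 3-byte char #2 = E3 82 85.
Offset 6: leading byte 0xEA = 11101010 → 3-byte char #3 = EA B5 8D.
Offset 9: leading byte 0xDF = 11011111 → 2-byte char #4 = DF 83.
Leading byte 0xDF = 11011111 matches 110xxxxx → 2-byte sequence.
Byte 1: 0xDF = 11011111, payload 11111 (5 bits).
Byte 2: 0x83 = 10000011 (10xxxxxx ✓), payload 000011.
Concatenate: 11111000011 = 0x7C3 (11 bits → U+07C3).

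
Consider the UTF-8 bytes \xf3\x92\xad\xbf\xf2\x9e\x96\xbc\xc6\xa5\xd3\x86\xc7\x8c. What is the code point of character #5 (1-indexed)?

Offset 0: leading byte 0xF3 = 11110011 → 4-byte char #1 = F3 92 AD BF.
Offset 4: leading byte 0xF2 = 11110010 → 4-byte char #2 = F2 9E 96 BC.
Offset 8: leading byte 0xC6 = 11000110 → 2-byte char #3 = C6 A5.
Offset 10: leading byte 0xD3 = 11010011 → 2-byte char #4 = D3 86.
Offset 12: leading byte 0xC7 = 11000111 → 2-byte char #5 = C7 8C.
Leading byte 0xC7 = 11000111 matches 110xxxxx → 2-byte sequence.
Byte 1: 0xC7 = 11000111, payload 00111 (5 bits).
Byte 2: 0x8C = 10001100 (10xxxxxx ✓), payload 001100.
Concatenate: 00111001100 = 0x1CC (11 bits → U+01CC).

U+01CC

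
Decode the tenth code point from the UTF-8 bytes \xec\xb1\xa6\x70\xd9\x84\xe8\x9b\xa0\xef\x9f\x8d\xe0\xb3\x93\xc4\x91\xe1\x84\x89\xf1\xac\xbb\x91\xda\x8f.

Offset 0: leading byte 0xEC = 11101100 → 3-byte char #1 = EC B1 A6.
Offset 3: leading byte 0x70 = 01110000 → 1-byte char #2 = 70.
Offset 4: leading byte 0xD9 = 11011001 → 2-byte char #3 = D9 84.
Offset 6: leading byte 0xE8 = 11101000 → 3-byte char #4 = E8 9B A0.
Offset 9: leading byte 0xEF = 11101111 → 3-byte char #5 = EF 9F 8D.
Offset 12: leading byte 0xE0 = 11100000 → 3-byte char #6 = E0 B3 93.
Offset 15: leading byte 0xC4 = 11000100 → 2-byte char #7 = C4 91.
Offset 17: leading byte 0xE1 = 11100001 → 3-byte char #8 = E1 84 89.
Offset 20: leading byte 0xF1 = 11110001 → 4-byte char #9 = F1 AC BB 91.
Offset 24: leading byte 0xDA = 11011010 → 2-byte char #10 = DA 8F.
Leading byte 0xDA = 11011010 matches 110xxxxx → 2-byte sequence.
Byte 1: 0xDA = 11011010, payload 11010 (5 bits).
Byte 2: 0x8F = 10001111 (10xxxxxx ✓), payload 001111.
Concatenate: 11010001111 = 0x68F (11 bits → U+068F).

U+068F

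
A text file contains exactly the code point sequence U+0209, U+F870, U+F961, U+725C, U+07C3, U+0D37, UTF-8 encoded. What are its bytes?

U+0209: 2-byte form → C8 89.
U+F870: 3-byte form → EF A1 B0.
U+F961: 3-byte form → EF A5 A1.
U+725C: 3-byte form → E7 89 9C.
U+07C3: 2-byte form → DF 83.
U+0D37: 3-byte form → E0 B4 B7.
Concatenated (16 bytes): C8 89 EF A1 B0 EF A5 A1 E7 89 9C DF 83 E0 B4 B7.

C8 89 EF A1 B0 EF A5 A1 E7 89 9C DF 83 E0 B4 B7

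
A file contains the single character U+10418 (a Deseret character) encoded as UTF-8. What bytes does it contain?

U+10418 = 0x10418 = 66584 decimal. In range U+10000–U+10FFFF → 4-byte form: 11110xxx 10xxxxxx 10xxxxxx 10xxxxxx.
Binary (21 bits): 000010000010000011000.
Split 3+6+6+6: 000 | 010000 | 010000 | 011000.
Byte 1: 11110000 = 0xF0.
Byte 2: 10010000 = 0x90.
Byte 3: 10010000 = 0x90.
Byte 4: 10011000 = 0x98.

F0 90 90 98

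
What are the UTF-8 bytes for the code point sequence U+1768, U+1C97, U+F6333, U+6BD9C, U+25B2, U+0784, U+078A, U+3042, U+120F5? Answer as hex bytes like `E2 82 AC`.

E1 9D A8 E1 B2 97 F3 B6 8C B3 F1 AB B6 9C E2 96 B2 DE 84 DE 8A E3 81 82 F0 92 83 B5

U+1768: 3-byte form → E1 9D A8.
U+1C97: 3-byte form → E1 B2 97.
U+F6333: 4-byte form → F3 B6 8C B3.
U+6BD9C: 4-byte form → F1 AB B6 9C.
U+25B2: 3-byte form → E2 96 B2.
U+0784: 2-byte form → DE 84.
U+078A: 2-byte form → DE 8A.
U+3042: 3-byte form → E3 81 82.
U+120F5: 4-byte form → F0 92 83 B5.
Concatenated (28 bytes): E1 9D A8 E1 B2 97 F3 B6 8C B3 F1 AB B6 9C E2 96 B2 DE 84 DE 8A E3 81 82 F0 92 83 B5.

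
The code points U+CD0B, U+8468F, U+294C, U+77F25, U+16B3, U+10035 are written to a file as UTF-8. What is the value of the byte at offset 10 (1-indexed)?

0x8C

1-indexed offset 10 is 0-indexed offset 9.
U+CD0B → 3-byte form EC B4 8B at offsets 0–2.
U+8468F → 4-byte form F2 84 9A 8F at offsets 3–6.
U+294C → 3-byte form E2 A5 8C at offsets 7–9.
Offset 9 falls in char 3's range; it's byte 3 of E2 A5 8C = 0x8C.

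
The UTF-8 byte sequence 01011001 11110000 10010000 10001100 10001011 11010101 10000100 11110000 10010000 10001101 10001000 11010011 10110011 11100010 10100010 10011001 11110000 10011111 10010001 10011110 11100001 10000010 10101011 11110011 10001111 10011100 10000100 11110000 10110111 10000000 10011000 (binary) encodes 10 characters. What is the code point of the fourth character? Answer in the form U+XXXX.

U+10348

Offset 0: leading byte 0x59 = 01011001 → 1-byte char #1 = 59.
Offset 1: leading byte 0xF0 = 11110000 → 4-byte char #2 = F0 90 8C 8B.
Offset 5: leading byte 0xD5 = 11010101 → 2-byte char #3 = D5 84.
Offset 7: leading byte 0xF0 = 11110000 → 4-byte char #4 = F0 90 8D 88.
Leading byte 0xF0 = 11110000 matches 11110xxx → 4-byte sequence.
Byte 1: 0xF0 = 11110000, payload 000 (3 bits).
Byte 2: 0x90 = 10010000 (10xxxxxx ✓), payload 010000.
Byte 3: 0x8D = 10001101 (10xxxxxx ✓), payload 001101.
Byte 4: 0x88 = 10001000 (10xxxxxx ✓), payload 001000.
Concatenate: 000010000001101001000 = 0x10348 (21 bits → U+10348).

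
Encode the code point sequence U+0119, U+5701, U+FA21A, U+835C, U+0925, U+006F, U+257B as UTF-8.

C4 99 E5 9C 81 F3 BA 88 9A E8 8D 9C E0 A4 A5 6F E2 95 BB

U+0119: 2-byte form → C4 99.
U+5701: 3-byte form → E5 9C 81.
U+FA21A: 4-byte form → F3 BA 88 9A.
U+835C: 3-byte form → E8 8D 9C.
U+0925: 3-byte form → E0 A4 A5.
U+006F: 1-byte form → 6F.
U+257B: 3-byte form → E2 95 BB.
Concatenated (19 bytes): C4 99 E5 9C 81 F3 BA 88 9A E8 8D 9C E0 A4 A5 6F E2 95 BB.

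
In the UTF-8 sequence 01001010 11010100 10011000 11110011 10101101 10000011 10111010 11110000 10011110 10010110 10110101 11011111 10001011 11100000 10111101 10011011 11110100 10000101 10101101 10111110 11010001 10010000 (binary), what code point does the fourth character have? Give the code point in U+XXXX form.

U+1E5B5

Offset 0: leading byte 0x4A = 01001010 → 1-byte char #1 = 4A.
Offset 1: leading byte 0xD4 = 11010100 → 2-byte char #2 = D4 98.
Offset 3: leading byte 0xF3 = 11110011 → 4-byte char #3 = F3 AD 83 BA.
Offset 7: leading byte 0xF0 = 11110000 → 4-byte char #4 = F0 9E 96 B5.
Leading byte 0xF0 = 11110000 matches 11110xxx → 4-byte sequence.
Byte 1: 0xF0 = 11110000, payload 000 (3 bits).
Byte 2: 0x9E = 10011110 (10xxxxxx ✓), payload 011110.
Byte 3: 0x96 = 10010110 (10xxxxxx ✓), payload 010110.
Byte 4: 0xB5 = 10110101 (10xxxxxx ✓), payload 110101.
Concatenate: 000011110010110110101 = 0x1E5B5 (21 bits → U+1E5B5).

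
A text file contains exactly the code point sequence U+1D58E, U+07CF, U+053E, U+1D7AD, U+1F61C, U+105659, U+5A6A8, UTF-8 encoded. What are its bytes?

F0 9D 96 8E DF 8F D4 BE F0 9D 9E AD F0 9F 98 9C F4 85 99 99 F1 9A 9A A8

U+1D58E: 4-byte form → F0 9D 96 8E.
U+07CF: 2-byte form → DF 8F.
U+053E: 2-byte form → D4 BE.
U+1D7AD: 4-byte form → F0 9D 9E AD.
U+1F61C: 4-byte form → F0 9F 98 9C.
U+105659: 4-byte form → F4 85 99 99.
U+5A6A8: 4-byte form → F1 9A 9A A8.
Concatenated (24 bytes): F0 9D 96 8E DF 8F D4 BE F0 9D 9E AD F0 9F 98 9C F4 85 99 99 F1 9A 9A A8.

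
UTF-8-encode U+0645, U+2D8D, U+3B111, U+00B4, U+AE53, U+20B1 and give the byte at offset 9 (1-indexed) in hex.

1-indexed offset 9 is 0-indexed offset 8.
U+0645 → 2-byte form D9 85 at offsets 0–1.
U+2D8D → 3-byte form E2 B6 8D at offsets 2–4.
U+3B111 → 4-byte form F0 BB 84 91 at offsets 5–8.
Offset 8 falls in char 3's range; it's byte 4 of F0 BB 84 91 = 0x91.

0x91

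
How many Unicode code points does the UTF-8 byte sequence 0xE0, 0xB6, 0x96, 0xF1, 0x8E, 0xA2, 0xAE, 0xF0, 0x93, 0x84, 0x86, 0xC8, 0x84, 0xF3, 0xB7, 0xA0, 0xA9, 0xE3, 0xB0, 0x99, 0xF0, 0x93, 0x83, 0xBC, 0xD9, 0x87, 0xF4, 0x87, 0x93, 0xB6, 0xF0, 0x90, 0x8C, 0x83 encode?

Byte at offset 0: 0xE0 = 11100000 → 3-byte char (#1). Advance 3.
Byte at offset 3: 0xF1 = 11110001 → 4-byte char (#2). Advance 4.
Byte at offset 7: 0xF0 = 11110000 → 4-byte char (#3). Advance 4.
Byte at offset 11: 0xC8 = 11001000 → 2-byte char (#4). Advance 2.
Byte at offset 13: 0xF3 = 11110011 → 4-byte char (#5). Advance 4.
Byte at offset 17: 0xE3 = 11100011 → 3-byte char (#6). Advance 3.
Byte at offset 20: 0xF0 = 11110000 → 4-byte char (#7). Advance 4.
Byte at offset 24: 0xD9 = 11011001 → 2-byte char (#8). Advance 2.
Byte at offset 26: 0xF4 = 11110100 → 4-byte char (#9). Advance 4.
Byte at offset 30: 0xF0 = 11110000 → 4-byte char (#10). Advance 4.
Reached end at offset 34 after 10 code points.

10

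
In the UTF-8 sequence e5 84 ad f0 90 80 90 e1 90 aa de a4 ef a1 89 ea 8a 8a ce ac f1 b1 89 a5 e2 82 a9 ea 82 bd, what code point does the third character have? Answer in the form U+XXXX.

Offset 0: leading byte 0xE5 = 11100101 → 3-byte char #1 = E5 84 AD.
Offset 3: leading byte 0xF0 = 11110000 → 4-byte char #2 = F0 90 80 90.
Offset 7: leading byte 0xE1 = 11100001 → 3-byte char #3 = E1 90 AA.
Leading byte 0xE1 = 11100001 matches 1110xxxx → 3-byte sequence.
Byte 1: 0xE1 = 11100001, payload 0001 (4 bits).
Byte 2: 0x90 = 10010000 (10xxxxxx ✓), payload 010000.
Byte 3: 0xAA = 10101010 (10xxxxxx ✓), payload 101010.
Concatenate: 0001010000101010 = 0x142A (16 bits → U+142A).

U+142A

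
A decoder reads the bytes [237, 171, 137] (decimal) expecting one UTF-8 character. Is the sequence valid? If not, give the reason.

Structurally a 3-byte sequence; payload = 0xDAC9.
But 0xDAC9 is in U+D800–U+DFFF, the surrogate range. Surrogates are not Unicode scalar values and are forbidden in UTF-8.

invalid (encodes a surrogate (U+D800–U+DFFF))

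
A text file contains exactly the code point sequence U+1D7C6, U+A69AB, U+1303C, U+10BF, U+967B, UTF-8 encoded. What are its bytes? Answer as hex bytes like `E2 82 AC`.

U+1D7C6: 4-byte form → F0 9D 9F 86.
U+A69AB: 4-byte form → F2 A6 A6 AB.
U+1303C: 4-byte form → F0 93 80 BC.
U+10BF: 3-byte form → E1 82 BF.
U+967B: 3-byte form → E9 99 BB.
Concatenated (18 bytes): F0 9D 9F 86 F2 A6 A6 AB F0 93 80 BC E1 82 BF E9 99 BB.

F0 9D 9F 86 F2 A6 A6 AB F0 93 80 BC E1 82 BF E9 99 BB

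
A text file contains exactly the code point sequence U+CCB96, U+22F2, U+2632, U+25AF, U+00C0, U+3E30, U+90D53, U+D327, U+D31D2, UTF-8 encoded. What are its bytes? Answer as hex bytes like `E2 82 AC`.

F3 8C AE 96 E2 8B B2 E2 98 B2 E2 96 AF C3 80 E3 B8 B0 F2 90 B5 93 ED 8C A7 F3 93 87 92

U+CCB96: 4-byte form → F3 8C AE 96.
U+22F2: 3-byte form → E2 8B B2.
U+2632: 3-byte form → E2 98 B2.
U+25AF: 3-byte form → E2 96 AF.
U+00C0: 2-byte form → C3 80.
U+3E30: 3-byte form → E3 B8 B0.
U+90D53: 4-byte form → F2 90 B5 93.
U+D327: 3-byte form → ED 8C A7.
U+D31D2: 4-byte form → F3 93 87 92.
Concatenated (29 bytes): F3 8C AE 96 E2 8B B2 E2 98 B2 E2 96 AF C3 80 E3 B8 B0 F2 90 B5 93 ED 8C A7 F3 93 87 92.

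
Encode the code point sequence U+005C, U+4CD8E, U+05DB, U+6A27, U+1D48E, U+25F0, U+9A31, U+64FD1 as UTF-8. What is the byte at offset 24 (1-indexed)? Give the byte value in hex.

0x91

1-indexed offset 24 is 0-indexed offset 23.
U+005C → 1-byte form 5C at offsets 0–0.
U+4CD8E → 4-byte form F1 8C B6 8E at offsets 1–4.
U+05DB → 2-byte form D7 9B at offsets 5–6.
U+6A27 → 3-byte form E6 A8 A7 at offsets 7–9.
U+1D48E → 4-byte form F0 9D 92 8E at offsets 10–13.
U+25F0 → 3-byte form E2 97 B0 at offsets 14–16.
U+9A31 → 3-byte form E9 A8 B1 at offsets 17–19.
U+64FD1 → 4-byte form F1 A4 BF 91 at offsets 20–23.
Offset 23 falls in char 8's range; it's byte 4 of F1 A4 BF 91 = 0x91.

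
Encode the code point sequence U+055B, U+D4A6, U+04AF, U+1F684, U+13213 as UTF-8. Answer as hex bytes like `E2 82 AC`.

D5 9B ED 92 A6 D2 AF F0 9F 9A 84 F0 93 88 93

U+055B: 2-byte form → D5 9B.
U+D4A6: 3-byte form → ED 92 A6.
U+04AF: 2-byte form → D2 AF.
U+1F684: 4-byte form → F0 9F 9A 84.
U+13213: 4-byte form → F0 93 88 93.
Concatenated (15 bytes): D5 9B ED 92 A6 D2 AF F0 9F 9A 84 F0 93 88 93.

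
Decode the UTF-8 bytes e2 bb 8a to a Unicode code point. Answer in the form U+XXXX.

U+2ECA

Leading byte 0xE2 = 11100010 matches 1110xxxx → 3-byte sequence.
Byte 1: 0xE2 = 11100010, payload 0010 (4 bits).
Byte 2: 0xBB = 10111011 (10xxxxxx ✓), payload 111011.
Byte 3: 0x8A = 10001010 (10xxxxxx ✓), payload 001010.
Concatenate: 0010111011001010 = 0x2ECA (16 bits → U+2ECA).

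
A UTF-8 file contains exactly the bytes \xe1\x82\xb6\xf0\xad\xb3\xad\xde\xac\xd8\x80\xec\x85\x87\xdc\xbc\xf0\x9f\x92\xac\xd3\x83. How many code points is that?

Byte at offset 0: 0xE1 = 11100001 → 3-byte char (#1). Advance 3.
Byte at offset 3: 0xF0 = 11110000 → 4-byte char (#2). Advance 4.
Byte at offset 7: 0xDE = 11011110 → 2-byte char (#3). Advance 2.
Byte at offset 9: 0xD8 = 11011000 → 2-byte char (#4). Advance 2.
Byte at offset 11: 0xEC = 11101100 → 3-byte char (#5). Advance 3.
Byte at offset 14: 0xDC = 11011100 → 2-byte char (#6). Advance 2.
Byte at offset 16: 0xF0 = 11110000 → 4-byte char (#7). Advance 4.
Byte at offset 20: 0xD3 = 11010011 → 2-byte char (#8). Advance 2.
Reached end at offset 22 after 8 code points.

8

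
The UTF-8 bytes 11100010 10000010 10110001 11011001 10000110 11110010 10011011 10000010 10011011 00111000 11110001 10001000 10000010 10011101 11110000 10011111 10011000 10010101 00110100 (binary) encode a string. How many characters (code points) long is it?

7

Byte at offset 0: 0xE2 = 11100010 → 3-byte char (#1). Advance 3.
Byte at offset 3: 0xD9 = 11011001 → 2-byte char (#2). Advance 2.
Byte at offset 5: 0xF2 = 11110010 → 4-byte char (#3). Advance 4.
Byte at offset 9: 0x38 = 00111000 → 1-byte char (#4). Advance 1.
Byte at offset 10: 0xF1 = 11110001 → 4-byte char (#5). Advance 4.
Byte at offset 14: 0xF0 = 11110000 → 4-byte char (#6). Advance 4.
Byte at offset 18: 0x34 = 00110100 → 1-byte char (#7). Advance 1.
Reached end at offset 19 after 7 code points.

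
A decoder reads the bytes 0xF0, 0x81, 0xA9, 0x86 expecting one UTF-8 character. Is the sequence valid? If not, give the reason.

invalid (overlong encoding)

Leading byte 0xF0 = 11110000 → 4-byte form.
Continuation bytes all match 10xxxxxx. Payload decodes to 0x1A46.
But 0x1A46 < 0x10000, the minimum for a 4-byte sequence — this is an overlong encoding.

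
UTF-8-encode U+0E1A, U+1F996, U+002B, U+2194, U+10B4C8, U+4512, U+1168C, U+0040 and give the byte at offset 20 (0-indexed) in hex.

U+0E1A → 3-byte form E0 B8 9A at offsets 0–2.
U+1F996 → 4-byte form F0 9F A6 96 at offsets 3–6.
U+002B → 1-byte form 2B at offsets 7–7.
U+2194 → 3-byte form E2 86 94 at offsets 8–10.
U+10B4C8 → 4-byte form F4 8B 93 88 at offsets 11–14.
U+4512 → 3-byte form E4 94 92 at offsets 15–17.
U+1168C → 4-byte form F0 91 9A 8C at offsets 18–21.
Offset 20 falls in char 7's range; it's byte 3 of F0 91 9A 8C = 0x9A.

0x9A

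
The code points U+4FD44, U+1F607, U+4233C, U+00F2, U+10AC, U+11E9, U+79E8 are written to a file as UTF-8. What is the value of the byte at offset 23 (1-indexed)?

0xA8

1-indexed offset 23 is 0-indexed offset 22.
U+4FD44 → 4-byte form F1 8F B5 84 at offsets 0–3.
U+1F607 → 4-byte form F0 9F 98 87 at offsets 4–7.
U+4233C → 4-byte form F1 82 8C BC at offsets 8–11.
U+00F2 → 2-byte form C3 B2 at offsets 12–13.
U+10AC → 3-byte form E1 82 AC at offsets 14–16.
U+11E9 → 3-byte form E1 87 A9 at offsets 17–19.
U+79E8 → 3-byte form E7 A7 A8 at offsets 20–22.
Offset 22 falls in char 7's range; it's byte 3 of E7 A7 A8 = 0xA8.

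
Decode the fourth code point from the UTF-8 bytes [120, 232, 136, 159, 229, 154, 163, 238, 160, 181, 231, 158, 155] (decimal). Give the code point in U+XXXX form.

Offset 0: leading byte 0x78 = 01111000 → 1-byte char #1 = 78.
Offset 1: leading byte 0xE8 = 11101000 → 3-byte char #2 = E8 88 9F.
Offset 4: leading byte 0xE5 = 11100101 → 3-byte char #3 = E5 9A A3.
Offset 7: leading byte 0xEE = 11101110 → 3-byte char #4 = EE A0 B5.
Leading byte 0xEE = 11101110 matches 1110xxxx → 3-byte sequence.
Byte 1: 0xEE = 11101110, payload 1110 (4 bits).
Byte 2: 0xA0 = 10100000 (10xxxxxx ✓), payload 100000.
Byte 3: 0xB5 = 10110101 (10xxxxxx ✓), payload 110101.
Concatenate: 1110100000110101 = 0xE835 (16 bits → U+E835).

U+E835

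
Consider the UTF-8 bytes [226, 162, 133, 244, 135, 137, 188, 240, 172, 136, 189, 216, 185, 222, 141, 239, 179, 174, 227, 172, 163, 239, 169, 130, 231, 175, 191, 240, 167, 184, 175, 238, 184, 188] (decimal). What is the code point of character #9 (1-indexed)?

Offset 0: leading byte 0xE2 = 11100010 → 3-byte char #1 = E2 A2 85.
Offset 3: leading byte 0xF4 = 11110100 → 4-byte char #2 = F4 87 89 BC.
Offset 7: leading byte 0xF0 = 11110000 → 4-byte char #3 = F0 AC 88 BD.
Offset 11: leading byte 0xD8 = 11011000 → 2-byte char #4 = D8 B9.
Offset 13: leading byte 0xDE = 11011110 → 2-byte char #5 = DE 8D.
Offset 15: leading byte 0xEF = 11101111 → 3-byte char #6 = EF B3 AE.
Offset 18: leading byte 0xE3 = 11100011 → 3-byte char #7 = E3 AC A3.
Offset 21: leading byte 0xEF = 11101111 → 3-byte char #8 = EF A9 82.
Offset 24: leading byte 0xE7 = 11100111 → 3-byte char #9 = E7 AF BF.
Leading byte 0xE7 = 11100111 matches 1110xxxx → 3-byte sequence.
Byte 1: 0xE7 = 11100111, payload 0111 (4 bits).
Byte 2: 0xAF = 10101111 (10xxxxxx ✓), payload 101111.
Byte 3: 0xBF = 10111111 (10xxxxxx ✓), payload 111111.
Concatenate: 0111101111111111 = 0x7BFF (16 bits → U+7BFF).

U+7BFF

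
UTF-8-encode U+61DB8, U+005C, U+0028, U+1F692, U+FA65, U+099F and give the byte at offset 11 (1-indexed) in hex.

1-indexed offset 11 is 0-indexed offset 10.
U+61DB8 → 4-byte form F1 A1 B6 B8 at offsets 0–3.
U+005C → 1-byte form 5C at offsets 4–4.
U+0028 → 1-byte form 28 at offsets 5–5.
U+1F692 → 4-byte form F0 9F 9A 92 at offsets 6–9.
U+FA65 → 3-byte form EF A9 A5 at offsets 10–12.
Offset 10 falls in char 5's range; it's byte 1 of EF A9 A5 = 0xEF.

0xEF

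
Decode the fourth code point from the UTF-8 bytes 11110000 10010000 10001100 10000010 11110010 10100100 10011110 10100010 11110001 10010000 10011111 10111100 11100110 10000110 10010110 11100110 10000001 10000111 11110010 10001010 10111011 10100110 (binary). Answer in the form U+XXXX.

Offset 0: leading byte 0xF0 = 11110000 → 4-byte char #1 = F0 90 8C 82.
Offset 4: leading byte 0xF2 = 11110010 → 4-byte char #2 = F2 A4 9E A2.
Offset 8: leading byte 0xF1 = 11110001 → 4-byte char #3 = F1 90 9F BC.
Offset 12: leading byte 0xE6 = 11100110 → 3-byte char #4 = E6 86 96.
Leading byte 0xE6 = 11100110 matches 1110xxxx → 3-byte sequence.
Byte 1: 0xE6 = 11100110, payload 0110 (4 bits).
Byte 2: 0x86 = 10000110 (10xxxxxx ✓), payload 000110.
Byte 3: 0x96 = 10010110 (10xxxxxx ✓), payload 010110.
Concatenate: 0110000110010110 = 0x6196 (16 bits → U+6196).

U+6196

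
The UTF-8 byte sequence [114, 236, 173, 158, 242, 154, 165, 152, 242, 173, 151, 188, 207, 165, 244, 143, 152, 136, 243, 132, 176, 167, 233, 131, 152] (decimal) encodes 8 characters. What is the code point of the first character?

U+0072

Offset 0: leading byte 0x72 = 01110010 → 1-byte char #1 = 72.
Leading byte 0x72 = 01110010 matches 0xxxxxxx → 1-byte sequence.
Byte 1: 0x72 = 01110010, payload 1110010 (7 bits).
Concatenate: 1110010 = 0x72 (7 bits → U+0072).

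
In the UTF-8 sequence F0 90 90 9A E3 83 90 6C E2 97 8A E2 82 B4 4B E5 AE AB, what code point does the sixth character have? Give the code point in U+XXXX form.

Offset 0: leading byte 0xF0 = 11110000 → 4-byte char #1 = F0 90 90 9A.
Offset 4: leading byte 0xE3 = 11100011 → 3-byte char #2 = E3 83 90.
Offset 7: leading byte 0x6C = 01101100 → 1-byte char #3 = 6C.
Offset 8: leading byte 0xE2 = 11100010 → 3-byte char #4 = E2 97 8A.
Offset 11: leading byte 0xE2 = 11100010 → 3-byte char #5 = E2 82 B4.
Offset 14: leading byte 0x4B = 01001011 → 1-byte char #6 = 4B.
Leading byte 0x4B = 01001011 matches 0xxxxxxx → 1-byte sequence.
Byte 1: 0x4B = 01001011, payload 1001011 (7 bits).
Concatenate: 1001011 = 0x4B (7 bits → U+004B).

U+004B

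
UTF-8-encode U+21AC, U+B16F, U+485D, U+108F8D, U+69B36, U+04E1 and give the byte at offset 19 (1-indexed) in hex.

0xA1

1-indexed offset 19 is 0-indexed offset 18.
U+21AC → 3-byte form E2 86 AC at offsets 0–2.
U+B16F → 3-byte form EB 85 AF at offsets 3–5.
U+485D → 3-byte form E4 A1 9D at offsets 6–8.
U+108F8D → 4-byte form F4 88 BE 8D at offsets 9–12.
U+69B36 → 4-byte form F1 A9 AC B6 at offsets 13–16.
U+04E1 → 2-byte form D3 A1 at offsets 17–18.
Offset 18 falls in char 6's range; it's byte 2 of D3 A1 = 0xA1.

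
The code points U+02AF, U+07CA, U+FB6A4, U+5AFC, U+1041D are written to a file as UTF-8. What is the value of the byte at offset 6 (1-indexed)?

1-indexed offset 6 is 0-indexed offset 5.
U+02AF → 2-byte form CA AF at offsets 0–1.
U+07CA → 2-byte form DF 8A at offsets 2–3.
U+FB6A4 → 4-byte form F3 BB 9A A4 at offsets 4–7.
Offset 5 falls in char 3's range; it's byte 2 of F3 BB 9A A4 = 0xBB.

0xBB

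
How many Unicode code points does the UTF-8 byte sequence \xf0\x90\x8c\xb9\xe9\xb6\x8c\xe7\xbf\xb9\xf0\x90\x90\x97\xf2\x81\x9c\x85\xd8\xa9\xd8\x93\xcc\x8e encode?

8

Byte at offset 0: 0xF0 = 11110000 → 4-byte char (#1). Advance 4.
Byte at offset 4: 0xE9 = 11101001 → 3-byte char (#2). Advance 3.
Byte at offset 7: 0xE7 = 11100111 → 3-byte char (#3). Advance 3.
Byte at offset 10: 0xF0 = 11110000 → 4-byte char (#4). Advance 4.
Byte at offset 14: 0xF2 = 11110010 → 4-byte char (#5). Advance 4.
Byte at offset 18: 0xD8 = 11011000 → 2-byte char (#6). Advance 2.
Byte at offset 20: 0xD8 = 11011000 → 2-byte char (#7). Advance 2.
Byte at offset 22: 0xCC = 11001100 → 2-byte char (#8). Advance 2.
Reached end at offset 24 after 8 code points.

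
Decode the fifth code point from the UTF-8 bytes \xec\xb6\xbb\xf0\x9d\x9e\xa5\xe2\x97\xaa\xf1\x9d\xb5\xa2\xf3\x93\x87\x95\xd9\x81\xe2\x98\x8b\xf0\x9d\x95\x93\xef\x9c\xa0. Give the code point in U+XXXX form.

U+D31D5

Offset 0: leading byte 0xEC = 11101100 → 3-byte char #1 = EC B6 BB.
Offset 3: leading byte 0xF0 = 11110000 → 4-byte char #2 = F0 9D 9E A5.
Offset 7: leading byte 0xE2 = 11100010 → 3-byte char #3 = E2 97 AA.
Offset 10: leading byte 0xF1 = 11110001 → 4-byte char #4 = F1 9D B5 A2.
Offset 14: leading byte 0xF3 = 11110011 → 4-byte char #5 = F3 93 87 95.
Leading byte 0xF3 = 11110011 matches 11110xxx → 4-byte sequence.
Byte 1: 0xF3 = 11110011, payload 011 (3 bits).
Byte 2: 0x93 = 10010011 (10xxxxxx ✓), payload 010011.
Byte 3: 0x87 = 10000111 (10xxxxxx ✓), payload 000111.
Byte 4: 0x95 = 10010101 (10xxxxxx ✓), payload 010101.
Concatenate: 011010011000111010101 = 0xD31D5 (21 bits → U+D31D5).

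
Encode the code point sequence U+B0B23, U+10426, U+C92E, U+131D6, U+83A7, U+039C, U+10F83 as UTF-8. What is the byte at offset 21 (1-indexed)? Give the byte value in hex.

0xF0

1-indexed offset 21 is 0-indexed offset 20.
U+B0B23 → 4-byte form F2 B0 AC A3 at offsets 0–3.
U+10426 → 4-byte form F0 90 90 A6 at offsets 4–7.
U+C92E → 3-byte form EC A4 AE at offsets 8–10.
U+131D6 → 4-byte form F0 93 87 96 at offsets 11–14.
U+83A7 → 3-byte form E8 8E A7 at offsets 15–17.
U+039C → 2-byte form CE 9C at offsets 18–19.
U+10F83 → 4-byte form F0 90 BE 83 at offsets 20–23.
Offset 20 falls in char 7's range; it's byte 1 of F0 90 BE 83 = 0xF0.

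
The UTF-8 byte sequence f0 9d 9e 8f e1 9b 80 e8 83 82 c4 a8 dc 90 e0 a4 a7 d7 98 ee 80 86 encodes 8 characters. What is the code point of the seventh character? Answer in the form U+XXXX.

U+05D8

Offset 0: leading byte 0xF0 = 11110000 → 4-byte char #1 = F0 9D 9E 8F.
Offset 4: leading byte 0xE1 = 11100001 → 3-byte char #2 = E1 9B 80.
Offset 7: leading byte 0xE8 = 11101000 → 3-byte char #3 = E8 83 82.
Offset 10: leading byte 0xC4 = 11000100 → 2-byte char #4 = C4 A8.
Offset 12: leading byte 0xDC = 11011100 → 2-byte char #5 = DC 90.
Offset 14: leading byte 0xE0 = 11100000 → 3-byte char #6 = E0 A4 A7.
Offset 17: leading byte 0xD7 = 11010111 → 2-byte char #7 = D7 98.
Leading byte 0xD7 = 11010111 matches 110xxxxx → 2-byte sequence.
Byte 1: 0xD7 = 11010111, payload 10111 (5 bits).
Byte 2: 0x98 = 10011000 (10xxxxxx ✓), payload 011000.
Concatenate: 10111011000 = 0x5D8 (11 bits → U+05D8).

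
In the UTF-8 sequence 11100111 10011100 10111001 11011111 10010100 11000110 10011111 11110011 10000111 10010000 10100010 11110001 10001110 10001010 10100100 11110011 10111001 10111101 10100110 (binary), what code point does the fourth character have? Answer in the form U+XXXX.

U+C7422

Offset 0: leading byte 0xE7 = 11100111 → 3-byte char #1 = E7 9C B9.
Offset 3: leading byte 0xDF = 11011111 → 2-byte char #2 = DF 94.
Offset 5: leading byte 0xC6 = 11000110 → 2-byte char #3 = C6 9F.
Offset 7: leading byte 0xF3 = 11110011 → 4-byte char #4 = F3 87 90 A2.
Leading byte 0xF3 = 11110011 matches 11110xxx → 4-byte sequence.
Byte 1: 0xF3 = 11110011, payload 011 (3 bits).
Byte 2: 0x87 = 10000111 (10xxxxxx ✓), payload 000111.
Byte 3: 0x90 = 10010000 (10xxxxxx ✓), payload 010000.
Byte 4: 0xA2 = 10100010 (10xxxxxx ✓), payload 100010.
Concatenate: 011000111010000100010 = 0xC7422 (21 bits → U+C7422).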